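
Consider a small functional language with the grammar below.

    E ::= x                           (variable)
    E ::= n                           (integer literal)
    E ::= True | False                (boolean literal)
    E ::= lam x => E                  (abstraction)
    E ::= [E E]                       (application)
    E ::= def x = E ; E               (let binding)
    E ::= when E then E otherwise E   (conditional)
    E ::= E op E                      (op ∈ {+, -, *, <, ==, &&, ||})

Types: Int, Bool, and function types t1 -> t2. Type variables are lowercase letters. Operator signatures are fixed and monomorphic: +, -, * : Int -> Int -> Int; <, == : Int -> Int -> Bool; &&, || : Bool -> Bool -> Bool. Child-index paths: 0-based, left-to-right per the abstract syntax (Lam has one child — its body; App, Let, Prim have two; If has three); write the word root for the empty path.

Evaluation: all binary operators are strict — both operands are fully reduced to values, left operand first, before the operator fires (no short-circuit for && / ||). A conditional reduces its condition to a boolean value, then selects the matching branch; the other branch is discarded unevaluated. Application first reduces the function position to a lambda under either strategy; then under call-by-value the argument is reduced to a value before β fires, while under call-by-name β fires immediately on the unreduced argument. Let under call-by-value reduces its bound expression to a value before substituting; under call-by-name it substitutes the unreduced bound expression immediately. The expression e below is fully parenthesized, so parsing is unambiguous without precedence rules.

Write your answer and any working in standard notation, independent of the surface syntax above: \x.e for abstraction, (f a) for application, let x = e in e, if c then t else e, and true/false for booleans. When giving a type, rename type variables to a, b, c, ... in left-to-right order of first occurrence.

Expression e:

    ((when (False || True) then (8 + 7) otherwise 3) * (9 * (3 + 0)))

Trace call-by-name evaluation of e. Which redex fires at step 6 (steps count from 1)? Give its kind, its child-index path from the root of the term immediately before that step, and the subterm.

Trace:
step 0: ((if (false || true) then (8 + 7) else 3) * (9 * (3 + 0)))
step 1: [delta@0.0] ((if true then (8 + 7) else 3) * (9 * (3 + 0)))
step 2: [if@0] ((8 + 7) * (9 * (3 + 0)))
step 3: [delta@0] (15 * (9 * (3 + 0)))
step 4: [delta@1.1] (15 * (9 * 3))
step 5: [delta@1] (15 * 27)
step 6: [delta@root] 405

Answer: delta at root : (15 * 27)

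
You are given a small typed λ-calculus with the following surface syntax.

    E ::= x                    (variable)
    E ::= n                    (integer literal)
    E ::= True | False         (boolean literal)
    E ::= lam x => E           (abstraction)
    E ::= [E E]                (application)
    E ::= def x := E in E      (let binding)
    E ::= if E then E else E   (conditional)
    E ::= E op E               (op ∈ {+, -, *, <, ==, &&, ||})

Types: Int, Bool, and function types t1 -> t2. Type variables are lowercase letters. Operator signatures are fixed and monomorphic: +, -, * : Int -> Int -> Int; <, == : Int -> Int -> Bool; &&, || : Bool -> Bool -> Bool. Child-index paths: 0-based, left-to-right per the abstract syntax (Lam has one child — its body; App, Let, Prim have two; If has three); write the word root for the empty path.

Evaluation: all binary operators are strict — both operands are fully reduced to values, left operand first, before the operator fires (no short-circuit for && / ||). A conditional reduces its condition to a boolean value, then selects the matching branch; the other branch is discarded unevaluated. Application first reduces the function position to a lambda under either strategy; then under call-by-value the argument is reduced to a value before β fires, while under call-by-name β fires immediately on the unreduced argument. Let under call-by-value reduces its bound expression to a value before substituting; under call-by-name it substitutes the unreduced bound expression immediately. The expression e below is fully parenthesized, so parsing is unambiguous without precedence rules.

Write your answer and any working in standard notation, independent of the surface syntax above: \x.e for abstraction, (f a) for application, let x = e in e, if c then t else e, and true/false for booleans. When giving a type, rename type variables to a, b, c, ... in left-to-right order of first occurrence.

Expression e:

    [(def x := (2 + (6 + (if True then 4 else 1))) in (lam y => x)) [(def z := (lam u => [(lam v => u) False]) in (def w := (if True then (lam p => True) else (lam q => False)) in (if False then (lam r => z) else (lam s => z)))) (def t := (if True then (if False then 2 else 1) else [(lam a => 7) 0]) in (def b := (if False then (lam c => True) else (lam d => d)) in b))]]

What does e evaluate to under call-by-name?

Answer: 12

Trace:
step 0: ((let x = (2 + (6 + (if true then 4 else 1))) in (\y.x)) ((let z = (\u.((\v.u) false)) in (let w = (if true then (\p.true) else (\q.false)) in (if false then (\r.z) else (\s.z)))) (let t = (if true then (if false then 2 else 1) else ((\a.7) 0)) in (let b = (if false then (\c.true) else (\d.d)) in b))))
step 1: [let@0] ((\y.(2 + (6 + (if true then 4 else 1)))) ((let z = (\u.((\v.u) false)) in (let w = (if true then (\p.true) else (\q.false)) in (if false then (\r.z) else (\s.z)))) (let t = (if true then (if false then 2 else 1) else ((\a.7) 0)) in (let b = (if false then (\c.true) else (\d.d)) in b))))
step 2: [beta@root] (2 + (6 + (if true then 4 else 1)))
step 3: [if@1.1] (2 + (6 + 4))
step 4: [delta@1] (2 + 10)
step 5: [delta@root] 12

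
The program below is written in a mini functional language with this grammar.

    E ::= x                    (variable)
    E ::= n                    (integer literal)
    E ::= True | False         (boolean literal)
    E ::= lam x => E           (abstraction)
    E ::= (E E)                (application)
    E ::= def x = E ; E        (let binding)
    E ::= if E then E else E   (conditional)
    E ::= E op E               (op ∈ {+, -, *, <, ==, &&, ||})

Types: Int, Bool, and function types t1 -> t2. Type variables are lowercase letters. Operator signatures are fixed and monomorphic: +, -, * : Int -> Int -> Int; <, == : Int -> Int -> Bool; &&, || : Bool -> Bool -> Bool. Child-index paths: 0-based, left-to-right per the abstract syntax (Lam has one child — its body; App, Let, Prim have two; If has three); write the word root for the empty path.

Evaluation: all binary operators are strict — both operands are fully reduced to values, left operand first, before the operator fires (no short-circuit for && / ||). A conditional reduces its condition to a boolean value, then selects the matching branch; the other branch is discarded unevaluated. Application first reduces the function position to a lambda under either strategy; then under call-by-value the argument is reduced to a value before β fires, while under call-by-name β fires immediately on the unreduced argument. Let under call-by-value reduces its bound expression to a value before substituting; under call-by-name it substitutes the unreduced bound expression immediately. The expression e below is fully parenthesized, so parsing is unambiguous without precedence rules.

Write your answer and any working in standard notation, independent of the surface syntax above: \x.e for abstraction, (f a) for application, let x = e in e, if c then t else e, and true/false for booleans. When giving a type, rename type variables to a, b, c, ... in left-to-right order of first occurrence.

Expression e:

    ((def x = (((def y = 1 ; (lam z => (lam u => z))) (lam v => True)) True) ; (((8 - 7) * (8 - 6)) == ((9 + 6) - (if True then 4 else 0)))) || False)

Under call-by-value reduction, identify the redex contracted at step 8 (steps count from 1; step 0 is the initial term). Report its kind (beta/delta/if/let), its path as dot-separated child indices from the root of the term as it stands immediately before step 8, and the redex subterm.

Answer: delta at 0.1.0 : (9 + 6)

Trace:
step 0: ((let x = (((let y = 1 in (\z.(\u.z))) (\v.true)) true) in (((8 - 7) * (8 - 6)) == ((9 + 6) - (if true then 4 else 0)))) || false)
step 1: [let@0.0.0.0] ((let x = (((\z.(\u.z)) (\v.true)) true) in (((8 - 7) * (8 - 6)) == ((9 + 6) - (if true then 4 else 0)))) || false)
step 2: [beta@0.0.0] ((let x = ((\u.(\v.true)) true) in (((8 - 7) * (8 - 6)) == ((9 + 6) - (if true then 4 else 0)))) || false)
step 3: [beta@0.0] ((let x = (\v.true) in (((8 - 7) * (8 - 6)) == ((9 + 6) - (if true then 4 else 0)))) || false)
step 4: [let@0] ((((8 - 7) * (8 - 6)) == ((9 + 6) - (if true then 4 else 0))) || false)
step 5: [delta@0.0.0] (((1 * (8 - 6)) == ((9 + 6) - (if true then 4 else 0))) || false)
step 6: [delta@0.0.1] (((1 * 2) == ((9 + 6) - (if true then 4 else 0))) || false)
step 7: [delta@0.0] ((2 == ((9 + 6) - (if true then 4 else 0))) || false)
step 8: [delta@0.1.0] ((2 == (15 - (if true then 4 else 0))) || false)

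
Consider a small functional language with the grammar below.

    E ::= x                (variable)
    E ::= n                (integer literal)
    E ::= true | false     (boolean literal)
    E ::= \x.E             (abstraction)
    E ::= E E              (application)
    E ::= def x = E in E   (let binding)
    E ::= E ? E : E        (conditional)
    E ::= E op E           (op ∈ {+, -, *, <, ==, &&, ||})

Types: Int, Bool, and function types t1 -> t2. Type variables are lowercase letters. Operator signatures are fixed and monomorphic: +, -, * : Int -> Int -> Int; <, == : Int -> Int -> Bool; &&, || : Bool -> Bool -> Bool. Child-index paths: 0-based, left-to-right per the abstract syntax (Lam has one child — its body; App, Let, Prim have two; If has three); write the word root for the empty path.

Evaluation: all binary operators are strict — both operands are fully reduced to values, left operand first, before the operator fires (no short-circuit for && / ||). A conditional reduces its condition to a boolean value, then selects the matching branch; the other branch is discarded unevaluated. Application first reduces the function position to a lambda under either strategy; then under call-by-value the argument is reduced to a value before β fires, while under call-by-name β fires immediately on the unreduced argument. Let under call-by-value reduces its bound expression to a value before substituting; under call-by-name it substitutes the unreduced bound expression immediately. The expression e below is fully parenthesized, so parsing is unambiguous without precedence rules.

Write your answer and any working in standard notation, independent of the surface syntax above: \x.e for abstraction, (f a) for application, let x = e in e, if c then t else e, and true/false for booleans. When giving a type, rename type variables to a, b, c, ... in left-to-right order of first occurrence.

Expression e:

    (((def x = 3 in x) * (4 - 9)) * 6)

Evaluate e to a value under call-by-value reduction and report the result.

Answer: -90

Trace:
step 0: (((let x = 3 in x) * (4 - 9)) * 6)
step 1: [let@0.0] ((3 * (4 - 9)) * 6)
step 2: [delta@0.1] ((3 * -5) * 6)
step 3: [delta@0] (-15 * 6)
step 4: [delta@root] -90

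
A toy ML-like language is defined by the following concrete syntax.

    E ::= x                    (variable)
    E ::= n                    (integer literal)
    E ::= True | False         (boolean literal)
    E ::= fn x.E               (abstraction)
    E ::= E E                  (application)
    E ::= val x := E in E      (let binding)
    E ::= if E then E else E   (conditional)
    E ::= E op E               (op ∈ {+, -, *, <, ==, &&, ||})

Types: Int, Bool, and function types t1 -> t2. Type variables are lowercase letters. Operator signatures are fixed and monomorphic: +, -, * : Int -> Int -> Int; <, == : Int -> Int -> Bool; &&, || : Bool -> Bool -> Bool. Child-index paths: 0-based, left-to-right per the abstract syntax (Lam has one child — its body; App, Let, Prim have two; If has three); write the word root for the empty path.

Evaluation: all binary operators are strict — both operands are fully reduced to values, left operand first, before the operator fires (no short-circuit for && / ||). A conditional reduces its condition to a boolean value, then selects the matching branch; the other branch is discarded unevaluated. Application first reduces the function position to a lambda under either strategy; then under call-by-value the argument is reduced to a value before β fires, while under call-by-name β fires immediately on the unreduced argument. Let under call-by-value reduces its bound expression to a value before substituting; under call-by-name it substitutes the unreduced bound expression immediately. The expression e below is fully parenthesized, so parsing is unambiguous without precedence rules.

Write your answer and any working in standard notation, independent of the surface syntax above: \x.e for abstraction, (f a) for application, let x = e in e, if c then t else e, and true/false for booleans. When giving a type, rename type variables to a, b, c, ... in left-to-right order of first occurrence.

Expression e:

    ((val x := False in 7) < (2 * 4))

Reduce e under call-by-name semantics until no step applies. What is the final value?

Working:
step 0: ((let x = false in 7) < (2 * 4))
step 1: [let@0] (7 < (2 * 4))
step 2: [delta@1] (7 < 8)
step 3: [delta@root] true

Answer: true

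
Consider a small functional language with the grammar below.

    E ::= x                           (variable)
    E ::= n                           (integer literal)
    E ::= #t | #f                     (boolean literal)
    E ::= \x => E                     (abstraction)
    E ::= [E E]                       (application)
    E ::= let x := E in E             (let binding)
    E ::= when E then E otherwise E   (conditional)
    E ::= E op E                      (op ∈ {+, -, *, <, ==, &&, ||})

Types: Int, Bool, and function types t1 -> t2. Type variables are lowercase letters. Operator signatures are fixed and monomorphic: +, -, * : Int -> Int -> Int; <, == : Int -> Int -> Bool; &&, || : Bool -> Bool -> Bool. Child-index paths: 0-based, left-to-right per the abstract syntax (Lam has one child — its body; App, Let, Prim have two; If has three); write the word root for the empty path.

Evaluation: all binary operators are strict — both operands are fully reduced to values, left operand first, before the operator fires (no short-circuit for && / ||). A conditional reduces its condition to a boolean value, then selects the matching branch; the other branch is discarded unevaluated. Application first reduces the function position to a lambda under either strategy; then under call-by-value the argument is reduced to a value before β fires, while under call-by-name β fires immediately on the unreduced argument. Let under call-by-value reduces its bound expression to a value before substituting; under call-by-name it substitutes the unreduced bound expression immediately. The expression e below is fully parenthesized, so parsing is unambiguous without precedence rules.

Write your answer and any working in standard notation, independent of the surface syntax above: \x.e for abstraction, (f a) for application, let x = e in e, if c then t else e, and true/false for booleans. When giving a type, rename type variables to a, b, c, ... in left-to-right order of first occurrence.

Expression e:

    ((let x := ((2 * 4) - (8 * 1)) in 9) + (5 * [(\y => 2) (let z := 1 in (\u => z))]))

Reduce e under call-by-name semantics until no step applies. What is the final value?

Answer: 19

Working:
step 0: ((let x = ((2 * 4) - (8 * 1)) in 9) + (5 * ((\y.2) (let z = 1 in (\u.z)))))
step 1: [let@0] (9 + (5 * ((\y.2) (let z = 1 in (\u.z)))))
step 2: [beta@1.1] (9 + (5 * 2))
step 3: [delta@1] (9 + 10)
step 4: [delta@root] 19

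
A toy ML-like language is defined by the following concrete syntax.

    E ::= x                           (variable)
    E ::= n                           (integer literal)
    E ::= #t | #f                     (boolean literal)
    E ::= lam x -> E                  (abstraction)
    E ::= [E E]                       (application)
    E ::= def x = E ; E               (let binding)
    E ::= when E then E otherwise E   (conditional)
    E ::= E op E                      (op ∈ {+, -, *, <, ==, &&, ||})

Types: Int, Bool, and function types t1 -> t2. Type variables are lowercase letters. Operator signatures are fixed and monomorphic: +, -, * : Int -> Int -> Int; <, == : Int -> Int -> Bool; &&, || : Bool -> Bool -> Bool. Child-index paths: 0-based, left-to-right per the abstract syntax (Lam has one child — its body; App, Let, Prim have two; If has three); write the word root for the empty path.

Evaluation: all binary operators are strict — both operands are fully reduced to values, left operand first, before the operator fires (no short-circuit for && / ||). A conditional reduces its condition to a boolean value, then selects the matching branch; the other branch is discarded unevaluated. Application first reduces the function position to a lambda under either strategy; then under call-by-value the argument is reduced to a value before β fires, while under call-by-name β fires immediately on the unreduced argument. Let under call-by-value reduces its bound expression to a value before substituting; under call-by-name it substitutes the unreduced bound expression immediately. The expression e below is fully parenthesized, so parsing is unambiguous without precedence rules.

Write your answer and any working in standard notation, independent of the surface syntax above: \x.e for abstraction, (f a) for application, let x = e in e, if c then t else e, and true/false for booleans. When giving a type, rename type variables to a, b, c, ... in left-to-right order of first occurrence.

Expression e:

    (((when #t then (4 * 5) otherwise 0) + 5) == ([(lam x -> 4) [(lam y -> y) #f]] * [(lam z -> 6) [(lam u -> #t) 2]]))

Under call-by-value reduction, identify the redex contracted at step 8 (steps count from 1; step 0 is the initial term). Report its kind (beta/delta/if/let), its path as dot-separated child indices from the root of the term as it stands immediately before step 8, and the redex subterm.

Answer: delta at 1 : (4 * 6)

Derivation:
step 0: (((if true then (4 * 5) else 0) + 5) == (((\x.4) ((\y.y) false)) * ((\z.6) ((\u.true) 2))))
step 1: [if@0.0] (((4 * 5) + 5) == (((\x.4) ((\y.y) false)) * ((\z.6) ((\u.true) 2))))
step 2: [delta@0.0] ((20 + 5) == (((\x.4) ((\y.y) false)) * ((\z.6) ((\u.true) 2))))
step 3: [delta@0] (25 == (((\x.4) ((\y.y) false)) * ((\z.6) ((\u.true) 2))))
step 4: [beta@1.0.1] (25 == (((\x.4) false) * ((\z.6) ((\u.true) 2))))
step 5: [beta@1.0] (25 == (4 * ((\z.6) ((\u.true) 2))))
step 6: [beta@1.1.1] (25 == (4 * ((\z.6) true)))
step 7: [beta@1.1] (25 == (4 * 6))
step 8: [delta@1] (25 == 24)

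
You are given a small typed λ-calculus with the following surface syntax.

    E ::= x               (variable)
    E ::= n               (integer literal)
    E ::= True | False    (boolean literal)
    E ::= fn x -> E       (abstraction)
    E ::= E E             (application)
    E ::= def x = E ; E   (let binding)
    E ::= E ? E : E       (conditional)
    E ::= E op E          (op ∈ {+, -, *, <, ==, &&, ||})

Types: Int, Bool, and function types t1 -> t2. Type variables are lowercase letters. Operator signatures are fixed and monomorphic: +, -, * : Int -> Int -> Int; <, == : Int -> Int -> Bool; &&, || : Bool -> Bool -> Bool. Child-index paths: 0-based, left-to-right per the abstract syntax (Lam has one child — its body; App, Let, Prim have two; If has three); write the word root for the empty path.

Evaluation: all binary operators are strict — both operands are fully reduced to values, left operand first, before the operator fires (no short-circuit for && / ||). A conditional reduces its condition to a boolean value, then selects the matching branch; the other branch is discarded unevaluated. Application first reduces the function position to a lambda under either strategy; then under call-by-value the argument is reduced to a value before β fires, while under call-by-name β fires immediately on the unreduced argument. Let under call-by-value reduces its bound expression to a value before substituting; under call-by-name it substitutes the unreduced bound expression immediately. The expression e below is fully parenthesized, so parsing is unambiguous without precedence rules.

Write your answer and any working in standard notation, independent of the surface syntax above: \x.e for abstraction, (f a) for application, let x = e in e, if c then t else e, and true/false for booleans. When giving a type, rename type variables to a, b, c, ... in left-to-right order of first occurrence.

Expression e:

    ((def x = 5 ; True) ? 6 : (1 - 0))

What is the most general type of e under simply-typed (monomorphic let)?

Answer: Int

Trace:
let x : Int
  unify Bool ~ Bool
  unify Int ~ Int
  unify Int ~ Int
  unify Int ~ Int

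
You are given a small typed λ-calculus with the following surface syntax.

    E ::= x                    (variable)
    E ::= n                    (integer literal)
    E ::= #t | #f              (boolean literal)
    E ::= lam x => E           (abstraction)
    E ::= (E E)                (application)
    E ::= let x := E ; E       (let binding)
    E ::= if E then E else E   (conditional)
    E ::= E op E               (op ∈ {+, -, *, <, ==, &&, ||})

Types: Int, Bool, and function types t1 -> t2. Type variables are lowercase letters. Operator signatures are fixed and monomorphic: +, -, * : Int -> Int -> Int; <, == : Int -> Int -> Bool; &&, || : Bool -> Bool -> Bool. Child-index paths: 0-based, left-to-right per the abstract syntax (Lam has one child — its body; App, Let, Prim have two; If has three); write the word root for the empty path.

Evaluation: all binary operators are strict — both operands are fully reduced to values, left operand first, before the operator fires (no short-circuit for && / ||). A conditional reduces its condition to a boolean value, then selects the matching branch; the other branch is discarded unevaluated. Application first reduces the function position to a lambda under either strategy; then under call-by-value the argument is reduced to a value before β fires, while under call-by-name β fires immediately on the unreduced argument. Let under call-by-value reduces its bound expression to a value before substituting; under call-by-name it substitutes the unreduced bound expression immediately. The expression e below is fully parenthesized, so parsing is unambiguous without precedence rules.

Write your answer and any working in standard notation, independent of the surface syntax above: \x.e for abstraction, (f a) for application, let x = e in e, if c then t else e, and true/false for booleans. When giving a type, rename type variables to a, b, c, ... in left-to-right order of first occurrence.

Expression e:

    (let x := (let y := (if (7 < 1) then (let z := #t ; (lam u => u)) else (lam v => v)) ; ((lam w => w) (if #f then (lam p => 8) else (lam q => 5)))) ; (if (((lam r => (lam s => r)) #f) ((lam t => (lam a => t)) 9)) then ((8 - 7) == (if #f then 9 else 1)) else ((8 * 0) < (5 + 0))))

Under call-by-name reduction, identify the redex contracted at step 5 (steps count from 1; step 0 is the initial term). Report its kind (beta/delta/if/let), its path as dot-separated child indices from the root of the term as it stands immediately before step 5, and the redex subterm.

Answer: delta at 0 : (8 * 0)

Trace:
step 0: (let x = (let y = (if (7 < 1) then (let z = true in (\u.u)) else (\v.v)) in ((\w.w) (if false then (\p.8) else (\q.5)))) in (if (((\r.(\s.r)) false) ((\t.(\a.t)) 9)) then ((8 - 7) == (if false then 9 else 1)) else ((8 * 0) < (5 + 0))))
step 1: [let@root] (if (((\r.(\s.r)) false) ((\t.(\a.t)) 9)) then ((8 - 7) == (if false then 9 else 1)) else ((8 * 0) < (5 + 0)))
step 2: [beta@0.0] (if ((\s.false) ((\t.(\a.t)) 9)) then ((8 - 7) == (if false then 9 else 1)) else ((8 * 0) < (5 + 0)))
step 3: [beta@0] (if false then ((8 - 7) == (if false then 9 else 1)) else ((8 * 0) < (5 + 0)))
step 4: [if@root] ((8 * 0) < (5 + 0))
step 5: [delta@0] (0 < (5 + 0))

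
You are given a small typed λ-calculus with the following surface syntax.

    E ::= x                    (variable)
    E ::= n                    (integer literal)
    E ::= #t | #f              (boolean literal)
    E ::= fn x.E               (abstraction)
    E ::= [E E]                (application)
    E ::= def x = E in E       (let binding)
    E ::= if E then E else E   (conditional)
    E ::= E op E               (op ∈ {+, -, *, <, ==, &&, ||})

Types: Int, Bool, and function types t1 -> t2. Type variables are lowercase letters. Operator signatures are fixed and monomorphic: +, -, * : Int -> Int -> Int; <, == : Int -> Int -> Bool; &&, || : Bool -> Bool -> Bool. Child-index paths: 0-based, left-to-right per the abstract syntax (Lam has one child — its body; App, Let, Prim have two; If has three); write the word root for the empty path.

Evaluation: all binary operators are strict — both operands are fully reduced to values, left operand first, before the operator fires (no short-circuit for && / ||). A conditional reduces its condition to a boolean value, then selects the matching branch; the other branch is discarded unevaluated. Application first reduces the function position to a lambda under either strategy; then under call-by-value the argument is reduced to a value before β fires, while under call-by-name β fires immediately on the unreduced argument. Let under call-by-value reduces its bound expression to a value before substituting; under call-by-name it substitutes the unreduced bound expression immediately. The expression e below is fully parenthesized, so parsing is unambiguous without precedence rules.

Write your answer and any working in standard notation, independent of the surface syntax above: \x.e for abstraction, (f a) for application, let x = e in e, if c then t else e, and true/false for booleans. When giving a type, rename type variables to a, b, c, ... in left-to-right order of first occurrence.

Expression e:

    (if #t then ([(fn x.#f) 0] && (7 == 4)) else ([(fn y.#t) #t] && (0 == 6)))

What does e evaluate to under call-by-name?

Answer: false

Trace:
step 0: (if true then (((\x.false) 0) && (7 == 4)) else (((\y.true) true) && (0 == 6)))
step 1: [if@root] (((\x.false) 0) && (7 == 4))
step 2: [beta@0] (false && (7 == 4))
step 3: [delta@1] (false && false)
step 4: [delta@root] false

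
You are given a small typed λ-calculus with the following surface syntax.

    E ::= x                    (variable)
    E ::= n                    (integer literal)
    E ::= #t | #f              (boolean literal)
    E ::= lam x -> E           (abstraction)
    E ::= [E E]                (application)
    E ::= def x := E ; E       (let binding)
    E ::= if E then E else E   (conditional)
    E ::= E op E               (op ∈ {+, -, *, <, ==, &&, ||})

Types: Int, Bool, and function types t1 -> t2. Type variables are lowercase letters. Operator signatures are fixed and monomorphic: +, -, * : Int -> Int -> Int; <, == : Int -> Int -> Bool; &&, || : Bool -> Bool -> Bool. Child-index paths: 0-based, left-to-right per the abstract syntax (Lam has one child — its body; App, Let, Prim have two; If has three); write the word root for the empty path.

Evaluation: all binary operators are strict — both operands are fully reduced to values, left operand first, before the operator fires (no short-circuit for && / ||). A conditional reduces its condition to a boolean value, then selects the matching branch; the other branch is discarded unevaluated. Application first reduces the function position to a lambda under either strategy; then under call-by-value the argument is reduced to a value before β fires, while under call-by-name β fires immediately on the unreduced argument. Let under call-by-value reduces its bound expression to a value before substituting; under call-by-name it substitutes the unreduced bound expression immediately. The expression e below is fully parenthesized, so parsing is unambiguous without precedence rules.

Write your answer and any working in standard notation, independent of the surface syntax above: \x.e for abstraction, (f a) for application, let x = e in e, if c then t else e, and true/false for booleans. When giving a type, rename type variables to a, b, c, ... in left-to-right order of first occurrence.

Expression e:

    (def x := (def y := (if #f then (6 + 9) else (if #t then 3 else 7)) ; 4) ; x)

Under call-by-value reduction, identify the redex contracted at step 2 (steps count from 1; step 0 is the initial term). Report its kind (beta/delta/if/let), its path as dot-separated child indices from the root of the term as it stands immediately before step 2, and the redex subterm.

Answer: if at 0.0 : (if true then 3 else 7)

Working:
step 0: (let x = (let y = (if false then (6 + 9) else (if true then 3 else 7)) in 4) in x)
step 1: [if@0.0] (let x = (let y = (if true then 3 else 7) in 4) in x)
step 2: [if@0.0] (let x = (let y = 3 in 4) in x)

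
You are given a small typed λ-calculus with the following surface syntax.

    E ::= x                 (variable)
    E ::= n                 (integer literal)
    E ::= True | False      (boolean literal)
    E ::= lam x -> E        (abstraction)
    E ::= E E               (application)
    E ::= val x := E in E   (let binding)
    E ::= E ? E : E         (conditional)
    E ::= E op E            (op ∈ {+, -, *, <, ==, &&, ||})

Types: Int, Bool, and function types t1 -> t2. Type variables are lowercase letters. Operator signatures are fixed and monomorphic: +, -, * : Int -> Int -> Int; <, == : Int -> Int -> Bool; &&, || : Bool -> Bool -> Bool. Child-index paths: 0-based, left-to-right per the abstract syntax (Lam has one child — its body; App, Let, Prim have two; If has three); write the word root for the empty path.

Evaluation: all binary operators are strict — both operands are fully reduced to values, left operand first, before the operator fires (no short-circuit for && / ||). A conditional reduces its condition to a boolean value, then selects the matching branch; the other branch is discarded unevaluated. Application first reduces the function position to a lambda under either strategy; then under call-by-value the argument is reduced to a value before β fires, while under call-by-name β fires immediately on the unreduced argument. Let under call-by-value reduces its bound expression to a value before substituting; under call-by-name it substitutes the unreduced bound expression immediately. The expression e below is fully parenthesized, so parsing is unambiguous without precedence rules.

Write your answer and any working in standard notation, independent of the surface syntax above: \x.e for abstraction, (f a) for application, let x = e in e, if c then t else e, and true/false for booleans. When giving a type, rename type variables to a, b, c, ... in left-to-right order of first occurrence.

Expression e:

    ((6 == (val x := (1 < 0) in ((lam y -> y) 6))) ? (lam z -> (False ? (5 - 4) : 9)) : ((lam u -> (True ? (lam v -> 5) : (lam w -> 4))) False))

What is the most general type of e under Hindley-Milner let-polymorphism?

Working:
  unify Int ~ Int
  unify Int ~ Int
  unify Int ~ Int
let x : Bool
y : a
\y._ : a -> a
  unify a -> a ~ Int -> b
  unify a ~ Int
  unify Int ~ b
_ _ : Int
  unify Int ~ Int
  unify Bool ~ Bool
  unify Bool ~ Bool
  unify Int ~ Int
  unify Int ~ Int
  unify Int ~ Int
\z._ : c -> Int
  unify Bool ~ Bool
\v._ : e -> Int
\w._ : f -> Int
  unify e -> Int ~ f -> Int
  unify e ~ f
  unify Int ~ Int
\u._ : d -> f -> Int
  unify d -> f -> Int ~ Bool -> g
  unify d ~ Bool
  unify f -> Int ~ g
_ _ : f -> Int
  unify c -> Int ~ f -> Int
  unify c ~ f
  unify Int ~ Int

Answer: a -> Int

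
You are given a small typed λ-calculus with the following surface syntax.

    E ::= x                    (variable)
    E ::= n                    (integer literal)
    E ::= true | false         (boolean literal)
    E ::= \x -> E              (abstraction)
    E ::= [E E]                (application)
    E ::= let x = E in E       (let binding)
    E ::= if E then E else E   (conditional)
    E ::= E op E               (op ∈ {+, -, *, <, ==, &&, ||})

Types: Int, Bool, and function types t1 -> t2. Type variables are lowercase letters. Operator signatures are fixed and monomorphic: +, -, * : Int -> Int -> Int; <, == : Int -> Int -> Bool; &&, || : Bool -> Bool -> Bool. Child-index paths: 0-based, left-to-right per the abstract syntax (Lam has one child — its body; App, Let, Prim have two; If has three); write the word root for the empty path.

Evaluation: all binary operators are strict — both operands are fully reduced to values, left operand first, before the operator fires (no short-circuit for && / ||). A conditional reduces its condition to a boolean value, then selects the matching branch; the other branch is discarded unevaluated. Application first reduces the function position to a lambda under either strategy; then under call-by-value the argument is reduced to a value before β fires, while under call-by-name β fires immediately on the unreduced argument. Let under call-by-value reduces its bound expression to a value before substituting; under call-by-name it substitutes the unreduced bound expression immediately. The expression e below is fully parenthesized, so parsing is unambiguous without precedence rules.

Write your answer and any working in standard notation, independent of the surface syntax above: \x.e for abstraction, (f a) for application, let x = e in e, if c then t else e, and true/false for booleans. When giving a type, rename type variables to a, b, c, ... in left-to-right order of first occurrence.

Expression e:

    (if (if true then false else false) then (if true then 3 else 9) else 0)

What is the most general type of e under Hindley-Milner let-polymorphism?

Answer: Int

Working:
  unify Bool ~ Bool
  unify Bool ~ Bool
  unify Bool ~ Bool
  unify Bool ~ Bool
  unify Int ~ Int
  unify Int ~ Int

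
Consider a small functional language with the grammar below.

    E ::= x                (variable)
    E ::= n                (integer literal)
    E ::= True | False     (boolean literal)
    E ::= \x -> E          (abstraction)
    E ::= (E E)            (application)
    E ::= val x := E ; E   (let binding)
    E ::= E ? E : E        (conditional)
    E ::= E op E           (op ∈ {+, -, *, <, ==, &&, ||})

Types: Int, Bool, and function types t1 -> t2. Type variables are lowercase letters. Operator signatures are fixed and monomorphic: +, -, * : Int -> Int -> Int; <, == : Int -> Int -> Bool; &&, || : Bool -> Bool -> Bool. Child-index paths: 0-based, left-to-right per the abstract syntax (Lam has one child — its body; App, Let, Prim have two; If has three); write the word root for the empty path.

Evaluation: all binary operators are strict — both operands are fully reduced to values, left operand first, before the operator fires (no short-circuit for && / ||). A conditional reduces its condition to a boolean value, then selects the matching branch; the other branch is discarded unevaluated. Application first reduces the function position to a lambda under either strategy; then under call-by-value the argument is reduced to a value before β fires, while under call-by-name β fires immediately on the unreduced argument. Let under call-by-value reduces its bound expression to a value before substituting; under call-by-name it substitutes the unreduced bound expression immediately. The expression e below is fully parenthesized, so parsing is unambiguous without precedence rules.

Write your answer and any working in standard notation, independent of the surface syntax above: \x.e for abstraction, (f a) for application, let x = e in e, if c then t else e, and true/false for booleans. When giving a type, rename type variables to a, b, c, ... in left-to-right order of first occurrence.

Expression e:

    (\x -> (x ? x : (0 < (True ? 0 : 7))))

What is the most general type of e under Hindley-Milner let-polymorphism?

Answer: Bool -> Bool

Working:
x : a
  unify a ~ Bool
x : Bool
  unify Int ~ Int
  unify Bool ~ Bool
  unify Int ~ Int
  unify Int ~ Int
  unify Bool ~ Bool
\x._ : Bool -> Bool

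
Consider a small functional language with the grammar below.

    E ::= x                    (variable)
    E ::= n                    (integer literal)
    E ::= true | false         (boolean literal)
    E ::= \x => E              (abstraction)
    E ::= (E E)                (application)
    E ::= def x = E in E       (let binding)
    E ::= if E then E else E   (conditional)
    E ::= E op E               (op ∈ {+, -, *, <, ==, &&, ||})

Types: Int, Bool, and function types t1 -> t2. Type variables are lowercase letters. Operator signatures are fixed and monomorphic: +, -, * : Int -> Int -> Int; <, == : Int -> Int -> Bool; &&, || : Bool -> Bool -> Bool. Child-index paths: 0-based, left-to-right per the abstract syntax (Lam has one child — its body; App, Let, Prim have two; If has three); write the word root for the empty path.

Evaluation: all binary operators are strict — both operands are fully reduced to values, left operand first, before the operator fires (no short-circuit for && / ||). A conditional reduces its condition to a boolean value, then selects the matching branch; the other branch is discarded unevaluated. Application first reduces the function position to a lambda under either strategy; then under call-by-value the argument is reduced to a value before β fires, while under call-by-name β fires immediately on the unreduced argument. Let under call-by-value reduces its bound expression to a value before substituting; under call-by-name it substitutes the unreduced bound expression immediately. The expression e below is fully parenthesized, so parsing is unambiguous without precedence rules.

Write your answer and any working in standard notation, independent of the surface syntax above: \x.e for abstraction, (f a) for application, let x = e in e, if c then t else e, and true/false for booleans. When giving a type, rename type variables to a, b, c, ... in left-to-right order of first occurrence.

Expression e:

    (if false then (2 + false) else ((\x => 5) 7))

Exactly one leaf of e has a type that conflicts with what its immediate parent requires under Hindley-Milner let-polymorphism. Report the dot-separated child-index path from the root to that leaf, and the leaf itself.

Answer: 1.1 : false

Trace:
  unify Bool ~ Bool
  unify Int ~ Int
  unify Bool ~ Int
  FAIL: mismatch Bool ~ Int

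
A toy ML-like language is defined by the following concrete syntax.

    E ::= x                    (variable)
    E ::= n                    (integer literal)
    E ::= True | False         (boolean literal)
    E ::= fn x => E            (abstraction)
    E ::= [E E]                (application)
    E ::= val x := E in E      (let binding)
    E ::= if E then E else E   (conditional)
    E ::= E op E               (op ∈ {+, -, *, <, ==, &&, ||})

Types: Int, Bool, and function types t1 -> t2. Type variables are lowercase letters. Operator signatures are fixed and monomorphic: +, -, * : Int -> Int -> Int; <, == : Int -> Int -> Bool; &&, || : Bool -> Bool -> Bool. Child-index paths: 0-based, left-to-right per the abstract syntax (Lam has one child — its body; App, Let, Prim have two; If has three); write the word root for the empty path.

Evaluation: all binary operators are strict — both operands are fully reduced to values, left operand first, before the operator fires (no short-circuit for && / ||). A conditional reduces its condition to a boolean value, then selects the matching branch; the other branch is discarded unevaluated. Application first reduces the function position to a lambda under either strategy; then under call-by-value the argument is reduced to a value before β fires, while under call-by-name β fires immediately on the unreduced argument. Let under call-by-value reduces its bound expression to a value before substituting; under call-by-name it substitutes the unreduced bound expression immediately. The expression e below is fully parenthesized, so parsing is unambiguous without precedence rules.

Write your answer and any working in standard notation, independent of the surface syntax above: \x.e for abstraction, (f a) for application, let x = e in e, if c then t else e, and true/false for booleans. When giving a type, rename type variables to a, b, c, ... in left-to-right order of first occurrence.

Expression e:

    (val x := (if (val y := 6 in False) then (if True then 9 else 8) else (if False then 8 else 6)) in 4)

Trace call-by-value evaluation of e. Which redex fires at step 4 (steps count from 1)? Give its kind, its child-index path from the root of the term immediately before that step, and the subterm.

Answer: let at root : (let x = 6 in 4)

Derivation:
step 0: (let x = (if (let y = 6 in false) then (if true then 9 else 8) else (if false then 8 else 6)) in 4)
step 1: [let@0.0] (let x = (if false then (if true then 9 else 8) else (if false then 8 else 6)) in 4)
step 2: [if@0] (let x = (if false then 8 else 6) in 4)
step 3: [if@0] (let x = 6 in 4)
step 4: [let@root] 4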